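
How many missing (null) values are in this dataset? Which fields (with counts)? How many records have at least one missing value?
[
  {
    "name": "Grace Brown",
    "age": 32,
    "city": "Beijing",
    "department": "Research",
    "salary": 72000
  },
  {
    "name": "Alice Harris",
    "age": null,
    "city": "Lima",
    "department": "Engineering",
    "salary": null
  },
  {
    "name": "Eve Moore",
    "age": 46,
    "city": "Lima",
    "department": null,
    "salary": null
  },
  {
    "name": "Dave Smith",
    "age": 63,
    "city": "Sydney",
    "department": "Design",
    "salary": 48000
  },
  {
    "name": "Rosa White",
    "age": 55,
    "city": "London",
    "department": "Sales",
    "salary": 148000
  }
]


Checking for missing (null) values in 5 records:

  Grace Brown: complete
  Alice Harris: age, salary
  Eve Moore: department, salary
  Dave Smith: complete
  Rosa White: complete

Per field:
  name: 0 missing
  age: 1 missing
  city: 0 missing
  department: 1 missing
  salary: 2 missing

Total missing values: 4
Records with any missing: 2

4 missing values (age: 1, department: 1, salary: 2); 2 incomplete records


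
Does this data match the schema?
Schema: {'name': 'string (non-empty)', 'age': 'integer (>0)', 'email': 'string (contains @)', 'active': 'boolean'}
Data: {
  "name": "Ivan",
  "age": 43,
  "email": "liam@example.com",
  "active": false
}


Validating each field against schema:
  name: OK (non-empty string)
  age: OK (positive integer)
  email: OK (string with @)
  active: OK (boolean)

Result: VALID

VALID


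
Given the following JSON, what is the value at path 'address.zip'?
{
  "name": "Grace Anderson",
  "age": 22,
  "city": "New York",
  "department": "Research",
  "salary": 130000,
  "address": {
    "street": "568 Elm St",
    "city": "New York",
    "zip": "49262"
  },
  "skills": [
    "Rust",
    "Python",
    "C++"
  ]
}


Query: address.zip
Path: address -> zip
Value: 49262

49262


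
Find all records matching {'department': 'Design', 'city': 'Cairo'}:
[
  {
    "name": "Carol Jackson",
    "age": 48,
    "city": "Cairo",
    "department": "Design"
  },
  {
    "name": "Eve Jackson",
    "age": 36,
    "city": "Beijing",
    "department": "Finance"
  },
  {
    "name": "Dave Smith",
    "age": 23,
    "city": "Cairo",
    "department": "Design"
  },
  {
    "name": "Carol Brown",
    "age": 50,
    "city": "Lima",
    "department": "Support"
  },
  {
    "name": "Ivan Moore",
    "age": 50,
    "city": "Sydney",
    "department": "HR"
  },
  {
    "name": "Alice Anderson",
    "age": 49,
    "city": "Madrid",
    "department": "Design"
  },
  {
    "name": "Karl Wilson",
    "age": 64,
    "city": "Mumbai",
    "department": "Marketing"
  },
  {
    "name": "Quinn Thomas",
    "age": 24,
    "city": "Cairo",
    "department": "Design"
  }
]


Search criteria: {'department': 'Design', 'city': 'Cairo'}

Checking 8 records:
  Carol Jackson: {department: Design, city: Cairo} <-- MATCH
  Eve Jackson: {department: Finance, city: Beijing}
  Dave Smith: {department: Design, city: Cairo} <-- MATCH
  Carol Brown: {department: Support, city: Lima}
  Ivan Moore: {department: HR, city: Sydney}
  Alice Anderson: {department: Design, city: Madrid}
  Karl Wilson: {department: Marketing, city: Mumbai}
  Quinn Thomas: {department: Design, city: Cairo} <-- MATCH

Matches: ["Carol Jackson", "Dave Smith", "Quinn Thomas"]

["Carol Jackson", "Dave Smith", "Quinn Thomas"]


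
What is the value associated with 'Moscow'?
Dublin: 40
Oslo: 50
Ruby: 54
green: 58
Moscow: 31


Looking up key 'Moscow'
Value: 31

31


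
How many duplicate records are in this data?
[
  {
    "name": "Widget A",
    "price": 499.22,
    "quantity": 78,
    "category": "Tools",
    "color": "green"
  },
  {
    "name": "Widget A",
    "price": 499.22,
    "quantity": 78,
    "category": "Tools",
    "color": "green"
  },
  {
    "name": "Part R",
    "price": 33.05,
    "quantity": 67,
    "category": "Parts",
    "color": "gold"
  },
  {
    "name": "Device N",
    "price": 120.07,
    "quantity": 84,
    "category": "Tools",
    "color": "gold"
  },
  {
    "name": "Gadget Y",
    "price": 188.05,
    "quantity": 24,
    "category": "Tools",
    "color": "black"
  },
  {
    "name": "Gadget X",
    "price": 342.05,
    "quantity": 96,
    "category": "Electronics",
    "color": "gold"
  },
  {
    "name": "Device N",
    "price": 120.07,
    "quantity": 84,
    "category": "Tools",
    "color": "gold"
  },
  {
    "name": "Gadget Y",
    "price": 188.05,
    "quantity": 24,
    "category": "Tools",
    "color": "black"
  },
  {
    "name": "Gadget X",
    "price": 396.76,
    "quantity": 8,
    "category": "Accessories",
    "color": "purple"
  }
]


Checking 9 records for duplicates:

  Row 1: Widget A ($499.22, qty 78)
  Row 2: Widget A ($499.22, qty 78) <-- DUPLICATE
  Row 3: Part R ($33.05, qty 67)
  Row 4: Device N ($120.07, qty 84)
  Row 5: Gadget Y ($188.05, qty 24)
  Row 6: Gadget X ($342.05, qty 96)
  Row 7: Device N ($120.07, qty 84) <-- DUPLICATE
  Row 8: Gadget Y ($188.05, qty 24) <-- DUPLICATE
  Row 9: Gadget X ($396.76, qty 8)

Duplicates found: 3
Unique records: 6

3 duplicates, 6 unique


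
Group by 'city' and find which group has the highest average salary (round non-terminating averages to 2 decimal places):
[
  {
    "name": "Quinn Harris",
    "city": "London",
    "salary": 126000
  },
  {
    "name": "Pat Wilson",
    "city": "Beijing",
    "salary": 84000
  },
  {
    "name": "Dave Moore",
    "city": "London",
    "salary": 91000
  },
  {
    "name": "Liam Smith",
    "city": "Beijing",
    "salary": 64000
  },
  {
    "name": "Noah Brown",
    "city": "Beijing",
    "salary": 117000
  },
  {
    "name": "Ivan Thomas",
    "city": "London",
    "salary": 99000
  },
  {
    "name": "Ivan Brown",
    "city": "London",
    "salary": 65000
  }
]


Group by: city

Groups:
  Beijing: 3 people, avg salary = 265000/3 ≈ $88333.33
  London: 4 people, avg salary = 381000/4 = $95250

Highest average salary: London ($95250)

London ($95250)


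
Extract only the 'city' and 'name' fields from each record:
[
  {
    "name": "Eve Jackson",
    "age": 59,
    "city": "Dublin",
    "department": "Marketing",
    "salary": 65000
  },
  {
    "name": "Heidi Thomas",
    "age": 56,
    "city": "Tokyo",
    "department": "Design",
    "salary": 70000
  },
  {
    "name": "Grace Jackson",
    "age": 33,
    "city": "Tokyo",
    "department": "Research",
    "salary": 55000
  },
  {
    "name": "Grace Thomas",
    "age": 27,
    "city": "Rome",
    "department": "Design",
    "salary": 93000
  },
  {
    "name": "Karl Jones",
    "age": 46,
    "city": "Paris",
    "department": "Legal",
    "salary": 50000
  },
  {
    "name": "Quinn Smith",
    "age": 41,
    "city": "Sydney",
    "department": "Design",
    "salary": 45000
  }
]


Original: 6 records with fields: name, age, city, department, salary
Keep: ['city', 'name']
Drop: ['age', 'department', 'salary']
Result: 6 records, 2 fields each

[
  {
    "city": "Dublin",
    "name": "Eve Jackson"
  },
  {
    "city": "Tokyo",
    "name": "Heidi Thomas"
  },
  {
    "city": "Tokyo",
    "name": "Grace Jackson"
  },
  {
    "city": "Rome",
    "name": "Grace Thomas"
  },
  {
    "city": "Paris",
    "name": "Karl Jones"
  },
  {
    "city": "Sydney",
    "name": "Quinn Smith"
  }
]


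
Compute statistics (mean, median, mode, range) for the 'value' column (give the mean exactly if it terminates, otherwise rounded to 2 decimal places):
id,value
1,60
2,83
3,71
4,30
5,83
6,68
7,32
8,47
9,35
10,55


Data: [60, 83, 71, 30, 83, 68, 32, 47, 35, 55]
Count: 10
Sum: 564
Mean: 564/10 = 56.4
Sorted: [30, 32, 35, 47, 55, 60, 68, 71, 83, 83]
Median: 57.5
Mode: 83 (2 times)
Range: 83 - 30 = 53
Min: 30, Max: 83

mean=56.4, median=57.5, mode=83, range=53


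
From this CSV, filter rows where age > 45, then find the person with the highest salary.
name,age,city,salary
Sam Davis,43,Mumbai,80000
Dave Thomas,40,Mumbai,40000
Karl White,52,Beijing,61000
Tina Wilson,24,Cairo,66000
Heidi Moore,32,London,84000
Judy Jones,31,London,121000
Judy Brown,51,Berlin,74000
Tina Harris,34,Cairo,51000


Filter: age > 45
Sort by: salary (descending)

Filtered records (2):
  Judy Brown, age 51, salary $74000
  Karl White, age 52, salary $61000

Highest salary: Judy Brown ($74000)

Judy Brown


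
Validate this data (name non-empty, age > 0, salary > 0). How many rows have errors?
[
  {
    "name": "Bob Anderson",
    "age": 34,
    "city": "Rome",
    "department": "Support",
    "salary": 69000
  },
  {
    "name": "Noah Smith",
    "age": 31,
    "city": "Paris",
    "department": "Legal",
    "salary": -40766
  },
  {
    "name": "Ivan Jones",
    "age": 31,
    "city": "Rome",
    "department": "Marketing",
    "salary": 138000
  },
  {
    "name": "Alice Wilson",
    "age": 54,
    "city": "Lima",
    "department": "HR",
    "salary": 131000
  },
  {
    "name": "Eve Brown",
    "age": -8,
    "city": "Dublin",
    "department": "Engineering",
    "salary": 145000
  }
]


Validating 5 records:
Rules: name non-empty, age > 0, salary > 0

  Row 1 (Bob Anderson): OK
  Row 2 (Noah Smith): negative salary: -40766
  Row 3 (Ivan Jones): OK
  Row 4 (Alice Wilson): OK
  Row 5 (Eve Brown): negative age: -8

Total errors: 2

2 errors


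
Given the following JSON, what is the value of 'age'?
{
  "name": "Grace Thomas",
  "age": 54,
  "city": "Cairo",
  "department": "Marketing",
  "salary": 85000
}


Looking up field 'age'
Value: 54

54


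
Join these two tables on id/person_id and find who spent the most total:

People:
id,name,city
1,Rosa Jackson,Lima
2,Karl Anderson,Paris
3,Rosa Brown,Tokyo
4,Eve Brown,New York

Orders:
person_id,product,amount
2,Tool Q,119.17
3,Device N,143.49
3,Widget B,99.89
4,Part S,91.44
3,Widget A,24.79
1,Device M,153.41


Join on: people.id = orders.person_id

Joined rows:
  Karl Anderson (Paris) bought Tool Q for $119.17
  Rosa Brown (Tokyo) bought Device N for $143.49
  Rosa Brown (Tokyo) bought Widget B for $99.89
  Eve Brown (New York) bought Part S for $91.44
  Rosa Brown (Tokyo) bought Widget A for $24.79
  Rosa Jackson (Lima) bought Device M for $153.41

Total per person:
  Rosa Brown: $268.17
  Rosa Jackson: $153.41
  Karl Anderson: $119.17
  Eve Brown: $91.44

Top spender: Rosa Brown ($268.17)

Rosa Brown ($268.17)


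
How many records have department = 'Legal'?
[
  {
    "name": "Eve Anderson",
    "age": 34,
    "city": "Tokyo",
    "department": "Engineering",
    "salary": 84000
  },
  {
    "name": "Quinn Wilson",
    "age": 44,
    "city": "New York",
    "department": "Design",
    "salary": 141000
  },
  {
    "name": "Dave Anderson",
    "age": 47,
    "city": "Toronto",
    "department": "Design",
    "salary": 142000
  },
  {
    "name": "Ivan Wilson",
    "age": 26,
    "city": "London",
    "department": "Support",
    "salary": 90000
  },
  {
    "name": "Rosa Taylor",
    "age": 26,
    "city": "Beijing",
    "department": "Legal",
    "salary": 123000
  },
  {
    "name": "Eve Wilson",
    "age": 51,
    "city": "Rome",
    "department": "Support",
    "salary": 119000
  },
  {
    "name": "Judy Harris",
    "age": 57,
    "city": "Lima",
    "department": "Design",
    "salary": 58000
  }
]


Data: 7 records
Condition: department = 'Legal'

Checking each record:
  Eve Anderson: Engineering
  Quinn Wilson: Design
  Dave Anderson: Design
  Ivan Wilson: Support
  Rosa Taylor: Legal MATCH
  Eve Wilson: Support
  Judy Harris: Design

Count: 1

1


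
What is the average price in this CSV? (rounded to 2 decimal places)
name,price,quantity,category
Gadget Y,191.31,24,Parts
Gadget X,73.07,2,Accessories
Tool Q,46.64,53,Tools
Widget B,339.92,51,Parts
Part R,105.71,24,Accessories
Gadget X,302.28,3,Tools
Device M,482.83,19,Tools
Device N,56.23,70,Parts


Computing average price:
Values: [191.31, 73.07, 46.64, 339.92, 105.71, 302.28, 482.83, 56.23]
Sum = 1597.99
Count = 8
Average = 1597.99/8 = 199.74875 exactly -> 199.75 (rounded half-up to 2 decimal places)

199.75


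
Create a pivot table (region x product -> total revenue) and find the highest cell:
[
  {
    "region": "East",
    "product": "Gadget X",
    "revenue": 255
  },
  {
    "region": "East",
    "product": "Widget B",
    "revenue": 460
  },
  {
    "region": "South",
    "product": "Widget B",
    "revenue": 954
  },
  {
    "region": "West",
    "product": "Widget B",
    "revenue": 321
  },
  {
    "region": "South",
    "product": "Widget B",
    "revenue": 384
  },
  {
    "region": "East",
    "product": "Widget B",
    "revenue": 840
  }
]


Pivot: region (rows) x product (columns) -> total revenue

     Gadget X      Widget B    
East           255          1300  
South            0          1338  
West             0           321  

Highest: South / Widget B = $1338

South / Widget B = $1338


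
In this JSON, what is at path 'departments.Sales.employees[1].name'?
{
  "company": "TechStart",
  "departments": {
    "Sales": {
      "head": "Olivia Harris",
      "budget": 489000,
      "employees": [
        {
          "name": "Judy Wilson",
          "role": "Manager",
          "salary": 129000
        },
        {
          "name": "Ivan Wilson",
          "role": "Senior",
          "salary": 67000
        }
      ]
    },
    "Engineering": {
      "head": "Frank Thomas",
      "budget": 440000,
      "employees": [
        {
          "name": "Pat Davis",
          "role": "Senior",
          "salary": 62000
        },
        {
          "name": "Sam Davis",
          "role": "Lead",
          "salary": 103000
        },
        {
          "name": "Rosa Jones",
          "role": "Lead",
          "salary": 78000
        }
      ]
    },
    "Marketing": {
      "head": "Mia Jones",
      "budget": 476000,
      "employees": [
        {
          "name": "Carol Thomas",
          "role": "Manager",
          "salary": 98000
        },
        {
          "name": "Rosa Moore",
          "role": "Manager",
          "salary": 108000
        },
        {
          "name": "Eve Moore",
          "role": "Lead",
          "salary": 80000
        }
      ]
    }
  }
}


Path: departments.Sales.employees[1].name

Navigate:
  -> departments
  -> Sales
  -> employees[1].name = 'Ivan Wilson'

Ivan Wilson


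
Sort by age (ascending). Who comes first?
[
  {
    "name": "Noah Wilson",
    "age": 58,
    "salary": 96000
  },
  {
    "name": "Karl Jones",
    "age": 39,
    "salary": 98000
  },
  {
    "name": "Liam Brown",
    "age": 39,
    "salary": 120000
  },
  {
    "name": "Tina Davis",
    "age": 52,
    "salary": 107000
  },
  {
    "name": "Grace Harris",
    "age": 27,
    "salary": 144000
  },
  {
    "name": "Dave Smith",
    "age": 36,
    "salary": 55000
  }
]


Sort by: age (ascending)

Sorted order:
  1. Grace Harris (age = 27)
  2. Dave Smith (age = 36)
  3. Karl Jones (age = 39)
  4. Liam Brown (age = 39)
  5. Tina Davis (age = 52)
  6. Noah Wilson (age = 58)

First: Grace Harris

Grace Harris


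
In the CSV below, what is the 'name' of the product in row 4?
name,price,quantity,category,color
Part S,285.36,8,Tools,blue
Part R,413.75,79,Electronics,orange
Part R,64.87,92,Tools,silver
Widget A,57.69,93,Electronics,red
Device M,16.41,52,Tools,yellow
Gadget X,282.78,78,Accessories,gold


Query: Row 4 ('Widget A'), column 'name'
Value: Widget A

Widget A


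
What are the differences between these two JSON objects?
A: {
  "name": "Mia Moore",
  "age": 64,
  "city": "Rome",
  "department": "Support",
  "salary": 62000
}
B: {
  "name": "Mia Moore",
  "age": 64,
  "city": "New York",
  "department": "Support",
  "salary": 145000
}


Comparing each field (in key order):
  name: same
  age: same
  city: DIFFERENT
  department: same
  salary: DIFFERENT
Differences:
  city: Rome -> New York
  salary: 62000 -> 145000

2 field(s) changed

2 changes: city, salary


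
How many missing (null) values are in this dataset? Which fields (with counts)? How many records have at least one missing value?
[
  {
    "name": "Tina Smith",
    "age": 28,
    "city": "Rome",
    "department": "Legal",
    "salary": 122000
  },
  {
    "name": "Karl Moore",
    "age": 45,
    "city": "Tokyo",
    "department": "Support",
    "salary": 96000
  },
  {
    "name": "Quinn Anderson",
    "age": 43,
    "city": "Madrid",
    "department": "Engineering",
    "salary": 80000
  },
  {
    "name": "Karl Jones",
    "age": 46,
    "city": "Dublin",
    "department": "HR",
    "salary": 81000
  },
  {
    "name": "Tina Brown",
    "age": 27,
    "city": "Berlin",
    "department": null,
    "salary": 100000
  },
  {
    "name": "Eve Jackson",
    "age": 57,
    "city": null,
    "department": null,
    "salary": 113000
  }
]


Checking for missing (null) values in 6 records:

  Tina Smith: complete
  Karl Moore: complete
  Quinn Anderson: complete
  Karl Jones: complete
  Tina Brown: department
  Eve Jackson: city, department

Per field:
  name: 0 missing
  age: 0 missing
  city: 1 missing
  department: 2 missing
  salary: 0 missing

Total missing values: 3
Records with any missing: 2

3 missing values (city: 1, department: 2); 2 incomplete records


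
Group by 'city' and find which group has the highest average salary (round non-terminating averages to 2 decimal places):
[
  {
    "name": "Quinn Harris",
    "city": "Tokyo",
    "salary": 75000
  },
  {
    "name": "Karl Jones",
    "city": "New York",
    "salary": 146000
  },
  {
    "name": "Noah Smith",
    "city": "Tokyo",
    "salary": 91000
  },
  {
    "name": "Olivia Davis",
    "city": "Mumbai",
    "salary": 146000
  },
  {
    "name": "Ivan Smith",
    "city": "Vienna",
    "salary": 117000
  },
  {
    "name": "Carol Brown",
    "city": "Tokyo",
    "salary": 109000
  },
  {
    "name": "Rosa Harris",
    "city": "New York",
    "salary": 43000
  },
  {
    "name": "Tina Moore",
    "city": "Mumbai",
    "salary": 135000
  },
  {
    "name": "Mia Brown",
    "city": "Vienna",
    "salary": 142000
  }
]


Group by: city

Groups:
  Mumbai: 2 people, avg salary = 281000/2 = $140500
  New York: 2 people, avg salary = 189000/2 = $94500
  Tokyo: 3 people, avg salary = 275000/3 ≈ $91666.67
  Vienna: 2 people, avg salary = 259000/2 = $129500

Highest average salary: Mumbai ($140500)

Mumbai ($140500)


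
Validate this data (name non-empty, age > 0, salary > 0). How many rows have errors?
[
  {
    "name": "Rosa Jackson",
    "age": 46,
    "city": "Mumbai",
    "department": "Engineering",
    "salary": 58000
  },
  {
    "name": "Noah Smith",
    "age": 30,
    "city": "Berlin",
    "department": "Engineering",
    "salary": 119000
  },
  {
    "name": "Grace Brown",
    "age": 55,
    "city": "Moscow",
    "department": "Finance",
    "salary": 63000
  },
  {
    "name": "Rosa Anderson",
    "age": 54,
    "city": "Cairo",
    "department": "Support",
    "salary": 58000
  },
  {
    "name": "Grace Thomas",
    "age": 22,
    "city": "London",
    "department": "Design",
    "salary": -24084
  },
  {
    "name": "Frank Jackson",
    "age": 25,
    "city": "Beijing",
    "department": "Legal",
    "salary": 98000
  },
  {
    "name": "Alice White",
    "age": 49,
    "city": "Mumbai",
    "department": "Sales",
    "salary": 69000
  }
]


Validating 7 records:
Rules: name non-empty, age > 0, salary > 0

  Row 1 (Rosa Jackson): OK
  Row 2 (Noah Smith): OK
  Row 3 (Grace Brown): OK
  Row 4 (Rosa Anderson): OK
  Row 5 (Grace Thomas): negative salary: -24084
  Row 6 (Frank Jackson): OK
  Row 7 (Alice White): OK

Total errors: 1

1 errors


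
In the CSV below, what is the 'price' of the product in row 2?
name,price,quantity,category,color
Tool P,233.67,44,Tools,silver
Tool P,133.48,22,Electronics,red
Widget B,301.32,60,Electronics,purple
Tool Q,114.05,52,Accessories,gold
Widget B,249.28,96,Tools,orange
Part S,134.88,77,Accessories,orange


Query: Row 2 ('Tool P'), column 'price'
Value: 133.48

133.48


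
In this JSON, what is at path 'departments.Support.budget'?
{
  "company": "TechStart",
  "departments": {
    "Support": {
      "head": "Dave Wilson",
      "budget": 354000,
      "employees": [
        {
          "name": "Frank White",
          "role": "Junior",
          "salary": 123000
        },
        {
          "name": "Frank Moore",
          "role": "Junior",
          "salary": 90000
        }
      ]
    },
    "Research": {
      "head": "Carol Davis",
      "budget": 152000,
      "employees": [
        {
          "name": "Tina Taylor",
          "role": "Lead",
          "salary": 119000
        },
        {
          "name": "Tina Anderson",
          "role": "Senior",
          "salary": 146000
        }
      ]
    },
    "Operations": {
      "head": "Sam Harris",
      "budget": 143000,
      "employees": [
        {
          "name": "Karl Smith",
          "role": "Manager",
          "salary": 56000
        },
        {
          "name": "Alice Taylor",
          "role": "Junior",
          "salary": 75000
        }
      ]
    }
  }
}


Path: departments.Support.budget

Navigate:
  -> departments
  -> Support
  -> budget = 354000

354000


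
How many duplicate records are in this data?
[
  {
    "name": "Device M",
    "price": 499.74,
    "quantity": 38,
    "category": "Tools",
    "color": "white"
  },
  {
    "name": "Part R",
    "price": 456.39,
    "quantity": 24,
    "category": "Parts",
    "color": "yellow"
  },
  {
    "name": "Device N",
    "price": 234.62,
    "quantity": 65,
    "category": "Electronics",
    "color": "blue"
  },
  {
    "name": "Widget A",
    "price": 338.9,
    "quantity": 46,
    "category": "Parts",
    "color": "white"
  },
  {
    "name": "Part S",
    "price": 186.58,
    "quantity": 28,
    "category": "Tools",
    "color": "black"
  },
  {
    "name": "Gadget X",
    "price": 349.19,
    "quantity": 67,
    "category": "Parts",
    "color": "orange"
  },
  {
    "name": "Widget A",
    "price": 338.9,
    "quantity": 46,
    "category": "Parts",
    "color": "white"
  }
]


Checking 7 records for duplicates:

  Row 1: Device M ($499.74, qty 38)
  Row 2: Part R ($456.39, qty 24)
  Row 3: Device N ($234.62, qty 65)
  Row 4: Widget A ($338.9, qty 46)
  Row 5: Part S ($186.58, qty 28)
  Row 6: Gadget X ($349.19, qty 67)
  Row 7: Widget A ($338.9, qty 46) <-- DUPLICATE

Duplicates found: 1
Unique records: 6

1 duplicates, 6 unique


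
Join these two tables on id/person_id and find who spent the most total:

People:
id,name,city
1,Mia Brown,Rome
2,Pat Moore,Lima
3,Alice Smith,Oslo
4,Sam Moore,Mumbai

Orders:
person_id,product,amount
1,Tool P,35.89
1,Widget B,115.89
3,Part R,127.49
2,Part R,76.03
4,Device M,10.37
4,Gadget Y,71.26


Join on: people.id = orders.person_id

Joined rows:
  Mia Brown (Rome) bought Tool P for $35.89
  Mia Brown (Rome) bought Widget B for $115.89
  Alice Smith (Oslo) bought Part R for $127.49
  Pat Moore (Lima) bought Part R for $76.03
  Sam Moore (Mumbai) bought Device M for $10.37
  Sam Moore (Mumbai) bought Gadget Y for $71.26

Total per person:
  Mia Brown: $151.78
  Alice Smith: $127.49
  Sam Moore: $81.63
  Pat Moore: $76.03

Top spender: Mia Brown ($151.78)

Mia Brown ($151.78)


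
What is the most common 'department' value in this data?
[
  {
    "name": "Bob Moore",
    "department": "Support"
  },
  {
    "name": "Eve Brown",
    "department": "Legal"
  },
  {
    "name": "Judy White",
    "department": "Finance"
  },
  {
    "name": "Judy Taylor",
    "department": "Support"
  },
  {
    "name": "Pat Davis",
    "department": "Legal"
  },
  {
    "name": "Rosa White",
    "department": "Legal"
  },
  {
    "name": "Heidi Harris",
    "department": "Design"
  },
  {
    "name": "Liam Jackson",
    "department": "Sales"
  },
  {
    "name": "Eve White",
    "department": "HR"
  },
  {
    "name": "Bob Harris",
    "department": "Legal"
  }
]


Counting 'department' values across 10 records:

  Legal: 4 ####
  Support: 2 ##
  Finance: 1 #
  Design: 1 #
  Sales: 1 #
  HR: 1 #

Most common: Legal (4 times)

Legal (4 times)


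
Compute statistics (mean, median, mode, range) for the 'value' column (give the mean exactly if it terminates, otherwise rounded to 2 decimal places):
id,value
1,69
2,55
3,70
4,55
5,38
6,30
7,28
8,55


Data: [69, 55, 70, 55, 38, 30, 28, 55]
Count: 8
Sum: 400
Mean: 400/8 = 50
Sorted: [28, 30, 38, 55, 55, 55, 69, 70]
Median: 55.0
Mode: 55 (3 times)
Range: 70 - 28 = 42
Min: 28, Max: 70

mean=50, median=55.0, mode=55, range=42


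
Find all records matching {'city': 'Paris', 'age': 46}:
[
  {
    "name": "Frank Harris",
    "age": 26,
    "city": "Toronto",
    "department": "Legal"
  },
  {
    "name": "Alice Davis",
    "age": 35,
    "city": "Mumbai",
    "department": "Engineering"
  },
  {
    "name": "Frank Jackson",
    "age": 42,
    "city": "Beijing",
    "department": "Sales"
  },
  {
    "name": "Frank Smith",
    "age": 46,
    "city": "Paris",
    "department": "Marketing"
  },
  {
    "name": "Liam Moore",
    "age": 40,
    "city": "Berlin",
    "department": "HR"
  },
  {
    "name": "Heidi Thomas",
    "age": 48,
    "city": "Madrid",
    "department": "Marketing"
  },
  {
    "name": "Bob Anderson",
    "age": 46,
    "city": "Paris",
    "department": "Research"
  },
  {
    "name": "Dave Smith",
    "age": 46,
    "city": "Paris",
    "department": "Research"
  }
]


Search criteria: {'city': 'Paris', 'age': 46}

Checking 8 records:
  Frank Harris: {city: Toronto, age: 26}
  Alice Davis: {city: Mumbai, age: 35}
  Frank Jackson: {city: Beijing, age: 42}
  Frank Smith: {city: Paris, age: 46} <-- MATCH
  Liam Moore: {city: Berlin, age: 40}
  Heidi Thomas: {city: Madrid, age: 48}
  Bob Anderson: {city: Paris, age: 46} <-- MATCH
  Dave Smith: {city: Paris, age: 46} <-- MATCH

Matches: ["Frank Smith", "Bob Anderson", "Dave Smith"]

["Frank Smith", "Bob Anderson", "Dave Smith"]


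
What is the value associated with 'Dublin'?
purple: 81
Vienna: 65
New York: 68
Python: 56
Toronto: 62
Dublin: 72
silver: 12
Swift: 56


Looking up key 'Dublin'
Value: 72

72


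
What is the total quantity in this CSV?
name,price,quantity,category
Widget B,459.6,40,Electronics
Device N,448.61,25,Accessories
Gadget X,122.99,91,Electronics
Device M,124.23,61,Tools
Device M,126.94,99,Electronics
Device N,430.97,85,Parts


Computing total quantity:
Values: [40, 25, 91, 61, 99, 85]
Sum = 401

401


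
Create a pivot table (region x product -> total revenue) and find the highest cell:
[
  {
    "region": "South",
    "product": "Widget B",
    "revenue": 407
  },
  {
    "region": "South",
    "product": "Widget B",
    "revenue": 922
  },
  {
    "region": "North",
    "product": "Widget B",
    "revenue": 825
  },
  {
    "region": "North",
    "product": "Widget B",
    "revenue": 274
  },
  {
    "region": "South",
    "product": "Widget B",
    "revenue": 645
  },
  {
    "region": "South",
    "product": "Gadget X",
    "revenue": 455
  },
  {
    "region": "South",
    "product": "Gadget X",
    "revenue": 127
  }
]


Pivot: region (rows) x product (columns) -> total revenue

     Gadget X      Widget B    
North            0          1099  
South          582          1974  

Highest: South / Widget B = $1974

South / Widget B = $1974


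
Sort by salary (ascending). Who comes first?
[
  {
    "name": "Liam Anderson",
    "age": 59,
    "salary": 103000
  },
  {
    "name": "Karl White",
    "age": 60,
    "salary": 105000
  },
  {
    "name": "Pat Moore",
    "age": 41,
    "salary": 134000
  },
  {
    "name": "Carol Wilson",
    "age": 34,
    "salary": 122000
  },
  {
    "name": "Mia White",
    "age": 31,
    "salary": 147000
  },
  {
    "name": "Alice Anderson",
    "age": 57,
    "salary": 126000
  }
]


Sort by: salary (ascending)

Sorted order:
  1. Liam Anderson (salary = 103000)
  2. Karl White (salary = 105000)
  3. Carol Wilson (salary = 122000)
  4. Alice Anderson (salary = 126000)
  5. Pat Moore (salary = 134000)
  6. Mia White (salary = 147000)

First: Liam Anderson

Liam Anderson


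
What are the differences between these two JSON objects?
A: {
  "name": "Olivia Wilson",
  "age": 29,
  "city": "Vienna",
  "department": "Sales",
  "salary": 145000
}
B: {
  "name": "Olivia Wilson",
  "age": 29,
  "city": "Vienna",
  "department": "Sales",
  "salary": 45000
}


Comparing each field (in key order):
  name: same
  age: same
  city: same
  department: same
  salary: DIFFERENT
Differences:
  salary: 145000 -> 45000

1 field(s) changed

1 change: salary


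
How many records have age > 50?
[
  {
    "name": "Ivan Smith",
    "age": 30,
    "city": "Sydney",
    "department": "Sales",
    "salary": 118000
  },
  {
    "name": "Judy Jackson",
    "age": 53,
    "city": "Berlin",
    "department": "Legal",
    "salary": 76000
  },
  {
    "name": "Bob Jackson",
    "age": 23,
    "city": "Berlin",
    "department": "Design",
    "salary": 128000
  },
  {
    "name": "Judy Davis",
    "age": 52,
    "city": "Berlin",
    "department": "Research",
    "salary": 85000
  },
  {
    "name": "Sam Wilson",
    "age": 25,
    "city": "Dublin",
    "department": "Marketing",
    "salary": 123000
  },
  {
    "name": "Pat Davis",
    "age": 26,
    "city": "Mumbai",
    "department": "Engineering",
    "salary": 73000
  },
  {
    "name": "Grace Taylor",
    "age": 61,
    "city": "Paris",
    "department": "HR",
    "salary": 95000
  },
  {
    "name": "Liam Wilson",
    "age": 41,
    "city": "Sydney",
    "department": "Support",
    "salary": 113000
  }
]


Data: 8 records
Condition: age > 50

Checking each record:
  Ivan Smith: 30
  Judy Jackson: 53 MATCH
  Bob Jackson: 23
  Judy Davis: 52 MATCH
  Sam Wilson: 25
  Pat Davis: 26
  Grace Taylor: 61 MATCH
  Liam Wilson: 41

Count: 3

3


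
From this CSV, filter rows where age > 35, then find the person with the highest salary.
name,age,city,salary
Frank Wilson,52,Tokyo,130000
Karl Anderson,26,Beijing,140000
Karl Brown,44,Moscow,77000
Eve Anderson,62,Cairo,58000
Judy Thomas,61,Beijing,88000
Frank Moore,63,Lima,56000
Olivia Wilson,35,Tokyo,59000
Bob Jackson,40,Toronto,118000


Filter: age > 35
Sort by: salary (descending)

Filtered records (6):
  Frank Wilson, age 52, salary $130000
  Bob Jackson, age 40, salary $118000
  Judy Thomas, age 61, salary $88000
  Karl Brown, age 44, salary $77000
  Eve Anderson, age 62, salary $58000
  Frank Moore, age 63, salary $56000

Highest salary: Frank Wilson ($130000)

Frank Wilson


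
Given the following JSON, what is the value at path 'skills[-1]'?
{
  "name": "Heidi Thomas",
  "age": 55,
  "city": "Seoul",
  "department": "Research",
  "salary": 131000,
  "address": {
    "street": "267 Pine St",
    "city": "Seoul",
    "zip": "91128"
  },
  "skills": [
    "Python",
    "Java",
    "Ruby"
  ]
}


Query: skills[-1]
Path: skills -> last element
Value: Ruby

Ruby


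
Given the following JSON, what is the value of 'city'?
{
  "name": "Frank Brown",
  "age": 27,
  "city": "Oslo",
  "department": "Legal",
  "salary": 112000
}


Looking up field 'city'
Value: Oslo

Oslo


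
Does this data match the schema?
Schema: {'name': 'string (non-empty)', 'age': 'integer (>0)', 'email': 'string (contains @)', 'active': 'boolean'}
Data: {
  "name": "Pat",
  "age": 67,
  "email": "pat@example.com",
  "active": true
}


Validating each field against schema:
  name: OK (non-empty string)
  age: OK (positive integer)
  email: OK (string with @)
  active: OK (boolean)

Result: VALID

VALID


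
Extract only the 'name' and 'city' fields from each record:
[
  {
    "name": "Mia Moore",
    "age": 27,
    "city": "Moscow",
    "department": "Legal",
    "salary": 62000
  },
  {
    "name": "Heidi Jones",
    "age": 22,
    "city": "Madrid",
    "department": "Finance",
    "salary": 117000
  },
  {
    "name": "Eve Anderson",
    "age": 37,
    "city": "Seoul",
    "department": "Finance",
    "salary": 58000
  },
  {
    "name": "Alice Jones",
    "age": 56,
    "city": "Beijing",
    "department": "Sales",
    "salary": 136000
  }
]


Original: 4 records with fields: name, age, city, department, salary
Keep: ['name', 'city']
Drop: ['age', 'department', 'salary']
Result: 4 records, 2 fields each

[
  {
    "name": "Mia Moore",
    "city": "Moscow"
  },
  {
    "name": "Heidi Jones",
    "city": "Madrid"
  },
  {
    "name": "Eve Anderson",
    "city": "Seoul"
  },
  {
    "name": "Alice Jones",
    "city": "Beijing"
  }
]


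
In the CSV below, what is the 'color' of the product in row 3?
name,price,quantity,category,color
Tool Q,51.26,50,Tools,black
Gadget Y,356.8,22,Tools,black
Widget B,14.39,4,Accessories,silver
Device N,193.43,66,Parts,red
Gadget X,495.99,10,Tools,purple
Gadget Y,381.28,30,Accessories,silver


Query: Row 3 ('Widget B'), column 'color'
Value: silver

silver


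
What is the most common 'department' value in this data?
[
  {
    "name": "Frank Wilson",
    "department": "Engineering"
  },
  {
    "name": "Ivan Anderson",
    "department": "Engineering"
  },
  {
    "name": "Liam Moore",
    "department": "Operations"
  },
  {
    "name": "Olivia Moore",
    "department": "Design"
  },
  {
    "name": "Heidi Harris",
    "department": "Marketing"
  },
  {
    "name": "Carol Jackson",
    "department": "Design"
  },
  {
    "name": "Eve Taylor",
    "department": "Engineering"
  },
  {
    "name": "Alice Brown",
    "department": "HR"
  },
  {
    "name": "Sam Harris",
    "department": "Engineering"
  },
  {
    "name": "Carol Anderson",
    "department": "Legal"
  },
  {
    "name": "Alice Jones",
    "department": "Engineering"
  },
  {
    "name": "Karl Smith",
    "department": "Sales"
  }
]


Counting 'department' values across 12 records:

  Engineering: 5 #####
  Design: 2 ##
  Operations: 1 #
  Marketing: 1 #
  HR: 1 #
  Legal: 1 #
  Sales: 1 #

Most common: Engineering (5 times)

Engineering (5 times)


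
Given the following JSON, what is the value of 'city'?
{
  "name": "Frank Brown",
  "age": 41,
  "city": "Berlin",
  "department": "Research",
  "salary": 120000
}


Looking up field 'city'
Value: Berlin

Berlin


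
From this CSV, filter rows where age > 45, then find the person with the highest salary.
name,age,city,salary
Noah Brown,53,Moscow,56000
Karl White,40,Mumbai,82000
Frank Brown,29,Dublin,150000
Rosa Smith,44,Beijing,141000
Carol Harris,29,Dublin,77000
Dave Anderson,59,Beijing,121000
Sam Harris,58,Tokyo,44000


Filter: age > 45
Sort by: salary (descending)

Filtered records (3):
  Dave Anderson, age 59, salary $121000
  Noah Brown, age 53, salary $56000
  Sam Harris, age 58, salary $44000

Highest salary: Dave Anderson ($121000)

Dave Anderson


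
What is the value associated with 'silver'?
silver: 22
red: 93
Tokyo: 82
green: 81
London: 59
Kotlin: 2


Looking up key 'silver'
Value: 22

22


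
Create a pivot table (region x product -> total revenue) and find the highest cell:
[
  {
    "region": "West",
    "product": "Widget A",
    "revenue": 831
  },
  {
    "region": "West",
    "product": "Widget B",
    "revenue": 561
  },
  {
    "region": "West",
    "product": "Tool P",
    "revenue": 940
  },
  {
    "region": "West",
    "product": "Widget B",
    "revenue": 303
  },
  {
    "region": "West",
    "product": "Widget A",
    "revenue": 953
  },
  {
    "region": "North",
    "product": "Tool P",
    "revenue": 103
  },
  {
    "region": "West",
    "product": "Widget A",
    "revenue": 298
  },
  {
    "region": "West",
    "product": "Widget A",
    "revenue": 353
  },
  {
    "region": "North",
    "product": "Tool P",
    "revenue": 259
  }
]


Pivot: region (rows) x product (columns) -> total revenue

     Tool P        Widget A      Widget B    
North          362             0             0  
West           940          2435           864  

Highest: West / Widget A = $2435

West / Widget A = $2435


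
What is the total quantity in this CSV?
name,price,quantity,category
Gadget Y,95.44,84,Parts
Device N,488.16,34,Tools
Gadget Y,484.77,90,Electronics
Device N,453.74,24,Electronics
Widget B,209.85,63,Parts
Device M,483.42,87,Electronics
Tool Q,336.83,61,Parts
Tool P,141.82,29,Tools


Computing total quantity:
Values: [84, 34, 90, 24, 63, 87, 61, 29]
Sum = 472

472


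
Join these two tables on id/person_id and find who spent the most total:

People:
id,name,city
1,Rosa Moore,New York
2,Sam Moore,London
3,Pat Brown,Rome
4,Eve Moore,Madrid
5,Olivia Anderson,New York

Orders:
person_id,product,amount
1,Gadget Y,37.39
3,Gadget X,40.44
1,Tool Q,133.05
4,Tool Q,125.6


Join on: people.id = orders.person_id

Joined rows:
  Rosa Moore (New York) bought Gadget Y for $37.39
  Pat Brown (Rome) bought Gadget X for $40.44
  Rosa Moore (New York) bought Tool Q for $133.05
  Eve Moore (Madrid) bought Tool Q for $125.6

Total per person:
  Rosa Moore: $170.44
  Eve Moore: $125.60
  Pat Brown: $40.44

Top spender: Rosa Moore ($170.44)

Rosa Moore ($170.44)


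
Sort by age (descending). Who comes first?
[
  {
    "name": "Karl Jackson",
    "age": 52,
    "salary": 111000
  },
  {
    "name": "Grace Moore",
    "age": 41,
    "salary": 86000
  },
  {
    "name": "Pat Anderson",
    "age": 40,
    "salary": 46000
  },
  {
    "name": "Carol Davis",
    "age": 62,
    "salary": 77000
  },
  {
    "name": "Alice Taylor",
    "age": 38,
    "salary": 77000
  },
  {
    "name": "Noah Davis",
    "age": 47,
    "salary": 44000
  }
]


Sort by: age (descending)

Sorted order:
  1. Carol Davis (age = 62)
  2. Karl Jackson (age = 52)
  3. Noah Davis (age = 47)
  4. Grace Moore (age = 41)
  5. Pat Anderson (age = 40)
  6. Alice Taylor (age = 38)

First: Carol Davis

Carol Davis


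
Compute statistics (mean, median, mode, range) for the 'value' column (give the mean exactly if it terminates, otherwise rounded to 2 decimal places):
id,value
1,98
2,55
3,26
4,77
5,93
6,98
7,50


Data: [98, 55, 26, 77, 93, 98, 50]
Count: 7
Sum: 497
Mean: 497/7 = 71
Sorted: [26, 50, 55, 77, 93, 98, 98]
Median: 77.0
Mode: 98 (2 times)
Range: 98 - 26 = 72
Min: 26, Max: 98

mean=71, median=77.0, mode=98, range=72


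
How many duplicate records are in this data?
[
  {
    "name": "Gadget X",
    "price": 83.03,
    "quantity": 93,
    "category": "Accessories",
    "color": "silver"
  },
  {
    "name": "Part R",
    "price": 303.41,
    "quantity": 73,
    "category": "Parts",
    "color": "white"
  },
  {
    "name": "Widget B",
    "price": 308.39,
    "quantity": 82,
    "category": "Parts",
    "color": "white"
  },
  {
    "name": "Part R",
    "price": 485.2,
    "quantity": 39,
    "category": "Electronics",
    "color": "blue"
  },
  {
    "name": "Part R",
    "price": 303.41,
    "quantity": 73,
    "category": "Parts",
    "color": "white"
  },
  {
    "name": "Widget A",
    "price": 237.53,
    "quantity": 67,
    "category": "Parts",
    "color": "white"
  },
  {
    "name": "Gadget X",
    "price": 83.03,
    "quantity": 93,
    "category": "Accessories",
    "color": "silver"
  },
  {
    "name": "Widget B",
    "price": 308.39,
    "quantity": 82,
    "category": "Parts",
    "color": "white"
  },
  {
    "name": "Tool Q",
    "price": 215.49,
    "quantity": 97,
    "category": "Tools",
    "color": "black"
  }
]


Checking 9 records for duplicates:

  Row 1: Gadget X ($83.03, qty 93)
  Row 2: Part R ($303.41, qty 73)
  Row 3: Widget B ($308.39, qty 82)
  Row 4: Part R ($485.2, qty 39)
  Row 5: Part R ($303.41, qty 73) <-- DUPLICATE
  Row 6: Widget A ($237.53, qty 67)
  Row 7: Gadget X ($83.03, qty 93) <-- DUPLICATE
  Row 8: Widget B ($308.39, qty 82) <-- DUPLICATE
  Row 9: Tool Q ($215.49, qty 97)

Duplicates found: 3
Unique records: 6

3 duplicates, 6 unique


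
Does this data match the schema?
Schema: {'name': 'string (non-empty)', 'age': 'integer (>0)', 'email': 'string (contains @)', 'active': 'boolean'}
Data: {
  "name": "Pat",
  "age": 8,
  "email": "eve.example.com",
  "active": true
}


Validating each field against schema:
  name: OK (non-empty string)
  age: OK (positive integer)
  email: FAIL ("eve.example.com" does not contain @)
  active: OK (boolean)

Result: INVALID (1 error: email)

INVALID (1 error: email)


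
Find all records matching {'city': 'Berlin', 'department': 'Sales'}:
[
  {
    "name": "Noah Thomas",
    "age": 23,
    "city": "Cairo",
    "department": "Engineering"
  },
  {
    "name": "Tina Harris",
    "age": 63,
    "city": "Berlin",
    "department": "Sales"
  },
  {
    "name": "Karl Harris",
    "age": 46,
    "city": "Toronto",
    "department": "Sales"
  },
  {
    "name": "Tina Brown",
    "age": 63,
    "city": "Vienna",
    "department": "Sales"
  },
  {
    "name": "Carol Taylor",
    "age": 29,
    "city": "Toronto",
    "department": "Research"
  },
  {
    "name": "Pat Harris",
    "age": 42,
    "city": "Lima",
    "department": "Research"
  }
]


Search criteria: {'city': 'Berlin', 'department': 'Sales'}

Checking 6 records:
  Noah Thomas: {city: Cairo, department: Engineering}
  Tina Harris: {city: Berlin, department: Sales} <-- MATCH
  Karl Harris: {city: Toronto, department: Sales}
  Tina Brown: {city: Vienna, department: Sales}
  Carol Taylor: {city: Toronto, department: Research}
  Pat Harris: {city: Lima, department: Research}

Matches: ["Tina Harris"]

["Tina Harris"]
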